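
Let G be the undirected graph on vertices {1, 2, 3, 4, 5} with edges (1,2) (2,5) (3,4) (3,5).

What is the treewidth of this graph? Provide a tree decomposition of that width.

Every bag has size at most 2, so the width is 2 − 1 = 1 and tw(G) ≤ 1. G has an edge, so its treewidth is at least 1. Therefore the treewidth is 1.

Treewidth 1.
Bags: B1 = {3, 4}  B2 = {3, 5}  B3 = {2, 5}  B4 = {1, 2}
Tree: B1–B2, B2–B3, B3–B4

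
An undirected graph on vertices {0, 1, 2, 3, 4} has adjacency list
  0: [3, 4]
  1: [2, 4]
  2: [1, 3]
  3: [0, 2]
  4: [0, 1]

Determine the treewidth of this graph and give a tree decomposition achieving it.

Each bag holds 3 vertices, so the decomposition has width 2, which upper-bounds the treewidth. Since 0–3–2–1–4–0 is a cycle in G, G is not acyclic. Forests are exactly the graphs of treewidth ≤ 1, so tw(G) ≥ 2. Therefore the treewidth is 2.

Treewidth 2.
One optimal decomposition is:
Bags: B1 = {0, 2, 3}  B2 = {0, 1, 2}  B3 = {0, 1, 4}
Tree: B1–B2, B2–B3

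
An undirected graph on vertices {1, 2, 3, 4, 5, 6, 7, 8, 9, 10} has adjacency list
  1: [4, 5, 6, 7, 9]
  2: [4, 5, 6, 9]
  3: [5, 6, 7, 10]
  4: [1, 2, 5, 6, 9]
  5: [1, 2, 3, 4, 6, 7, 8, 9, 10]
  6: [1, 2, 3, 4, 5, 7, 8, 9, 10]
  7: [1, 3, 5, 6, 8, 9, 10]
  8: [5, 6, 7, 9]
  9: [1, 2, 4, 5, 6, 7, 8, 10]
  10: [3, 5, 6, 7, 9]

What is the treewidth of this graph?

4

A width-4 tree decomposition is:
Bags: B1 = {1, 4, 5, 6, 9}  B2 = {2, 4, 5, 6, 9}  B3 = {1, 5, 6, 7, 9}  B4 = {5, 6, 7, 9, 10}  B5 = {5, 6, 7, 8, 9}  B6 = {3, 5, 6, 7, 10}
Tree: B1–B2, B1–B3, B3–B4, B4–B5, B4–B6
Each bag holds 5 vertices, so the decomposition has width 4, which upper-bounds the treewidth. Conversely, {2, 4, 5, 6, 9} is a clique of size 5, and the vertices of any clique must share a bag in every tree decomposition; so some bag has ≥ 5 vertices and tw(G) ≥ 4. Combining the bounds, tw(G) = 4.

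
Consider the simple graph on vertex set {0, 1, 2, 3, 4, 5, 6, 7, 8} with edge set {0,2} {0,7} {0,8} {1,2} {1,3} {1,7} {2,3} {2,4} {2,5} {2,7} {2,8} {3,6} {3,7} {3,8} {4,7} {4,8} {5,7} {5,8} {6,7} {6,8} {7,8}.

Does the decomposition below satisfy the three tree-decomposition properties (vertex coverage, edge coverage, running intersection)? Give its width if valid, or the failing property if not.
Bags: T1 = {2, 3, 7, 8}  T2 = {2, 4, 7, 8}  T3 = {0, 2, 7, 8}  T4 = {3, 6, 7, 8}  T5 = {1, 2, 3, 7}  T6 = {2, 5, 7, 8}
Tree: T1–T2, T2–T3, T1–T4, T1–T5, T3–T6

Every vertex of G appears in some bag (union = {0, 1, 2, 3, 4, 5, 6, 7, 8}); every edge is covered by a bag; and for each vertex v the set of bags containing v is connected in the bag tree. The decomposition is therefore valid. The largest bag has 4 vertices, so the width is 3.

Yes; width 3.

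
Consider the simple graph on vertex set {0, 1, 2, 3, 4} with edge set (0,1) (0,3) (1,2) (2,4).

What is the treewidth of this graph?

1

A width-1 tree decomposition is:
Bags: B1 = {2, 4}  B2 = {1, 2}  B3 = {0, 1}  B4 = {0, 3}
Tree: B1–B2, B2–B3, B3–B4
The largest bag has 2 vertices, giving width 1; this decomposition certifies tw(G) ≤ 1. G has an edge, so its treewidth is at least 1. The upper and lower bounds meet at 1, so that is the treewidth.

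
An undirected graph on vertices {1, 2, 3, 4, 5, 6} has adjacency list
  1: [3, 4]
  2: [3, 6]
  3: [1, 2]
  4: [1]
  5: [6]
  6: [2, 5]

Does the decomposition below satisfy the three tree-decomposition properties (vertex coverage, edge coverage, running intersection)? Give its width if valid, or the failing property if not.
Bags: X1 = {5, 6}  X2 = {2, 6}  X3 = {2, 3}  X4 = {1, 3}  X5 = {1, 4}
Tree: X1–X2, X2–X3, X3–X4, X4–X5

Yes; width 1.

Checking the three conditions: (i) the bags cover all of {1, 2, 3, 4, 5, 6}; (ii) for each edge, some bag contains both endpoints; (iii) the bags containing any fixed vertex form a subtree. All hold, so the decomposition is valid with width 2 − 1 = 1.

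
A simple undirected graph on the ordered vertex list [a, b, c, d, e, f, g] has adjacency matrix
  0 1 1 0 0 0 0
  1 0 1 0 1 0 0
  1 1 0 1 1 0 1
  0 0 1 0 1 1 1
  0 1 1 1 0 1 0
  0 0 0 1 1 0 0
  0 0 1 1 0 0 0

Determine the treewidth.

A width-2 tree decomposition is:
Bags: B1 = {c, d, e}  B2 = {b, c, e}  B3 = {d, e, f}  B4 = {a, b, c}  B5 = {c, d, g}
Tree: B1–B2, B1–B3, B2–B4, B1–B5
Each bag holds 3 vertices, so the decomposition has width 2, which upper-bounds the treewidth. For the lower bound, the 3 vertices {c, d, g} are pairwise adjacent, and any tree decomposition puts a clique entirely inside one bag — forcing width ≥ 2. Combining the bounds, tw(G) = 2.

2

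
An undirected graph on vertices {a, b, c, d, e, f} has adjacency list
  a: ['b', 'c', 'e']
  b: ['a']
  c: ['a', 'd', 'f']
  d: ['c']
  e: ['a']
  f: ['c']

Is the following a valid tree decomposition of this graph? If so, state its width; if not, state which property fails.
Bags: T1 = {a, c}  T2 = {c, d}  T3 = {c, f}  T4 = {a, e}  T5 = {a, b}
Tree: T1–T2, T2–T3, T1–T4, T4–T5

Yes; width 1.

Checking the three conditions: (i) the bags cover all of {a, b, c, d, e, f}; (ii) for each edge, some bag contains both endpoints; (iii) the bags containing any fixed vertex form a subtree. All hold, so the decomposition is valid with width 2 − 1 = 1.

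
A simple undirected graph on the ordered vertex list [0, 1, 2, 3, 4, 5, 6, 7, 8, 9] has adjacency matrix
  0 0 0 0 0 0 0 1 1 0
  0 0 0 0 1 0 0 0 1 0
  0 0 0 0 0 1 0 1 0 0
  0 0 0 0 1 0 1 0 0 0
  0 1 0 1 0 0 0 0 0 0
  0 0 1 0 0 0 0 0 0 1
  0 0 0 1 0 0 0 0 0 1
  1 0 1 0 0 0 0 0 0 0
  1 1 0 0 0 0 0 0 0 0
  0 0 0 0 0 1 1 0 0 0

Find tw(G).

A width-2 tree decomposition is:
Bags: B1 = {2, 5, 9}  B2 = {2, 6, 9}  B3 = {2, 3, 6}  B4 = {2, 3, 4}  B5 = {1, 2, 4}  B6 = {1, 2, 8}  B7 = {0, 2, 8}  B8 = {0, 2, 7}
Tree: B1–B2, B2–B3, B3–B4, B4–B5, B5–B6, B6–B7, B7–B8
Each bag holds 3 vertices, so the decomposition has width 2, which upper-bounds the treewidth. For the lower bound, G contains the cycle 2–5–9–6–3–4–1–8–0–7–2, so G is not a forest; only forests have treewidth ≤ 1, hence tw(G) ≥ 2. Therefore the treewidth is 2.

2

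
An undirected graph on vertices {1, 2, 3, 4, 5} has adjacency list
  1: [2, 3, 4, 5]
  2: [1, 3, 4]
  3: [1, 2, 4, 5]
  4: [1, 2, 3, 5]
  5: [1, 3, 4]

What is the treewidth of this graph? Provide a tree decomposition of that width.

Treewidth 3.
One such decomposition:
Bags: B1 = {1, 2, 3, 4}  B2 = {1, 3, 4, 5}
Tree: B1–B2

The largest bag has 4 vertices, giving width 3; this decomposition certifies tw(G) ≤ 3. For the lower bound, the 4 vertices {1, 2, 3, 4} are pairwise adjacent, and any tree decomposition puts a clique entirely inside one bag — forcing width ≥ 3. Therefore the treewidth is 3.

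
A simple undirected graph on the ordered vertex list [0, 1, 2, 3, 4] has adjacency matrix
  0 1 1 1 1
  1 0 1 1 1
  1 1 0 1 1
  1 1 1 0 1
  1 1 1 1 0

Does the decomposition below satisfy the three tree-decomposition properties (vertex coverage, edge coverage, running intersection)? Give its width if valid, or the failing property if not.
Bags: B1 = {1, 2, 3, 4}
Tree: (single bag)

No — vertex 0 appears in no bag.

A tree decomposition must satisfy three properties: every vertex lies in some bag; for every edge, both endpoints lie together in some bag; and for every vertex, the bags containing it form a connected subtree. Here vertex 0 appears in no bag, so the decomposition is invalid.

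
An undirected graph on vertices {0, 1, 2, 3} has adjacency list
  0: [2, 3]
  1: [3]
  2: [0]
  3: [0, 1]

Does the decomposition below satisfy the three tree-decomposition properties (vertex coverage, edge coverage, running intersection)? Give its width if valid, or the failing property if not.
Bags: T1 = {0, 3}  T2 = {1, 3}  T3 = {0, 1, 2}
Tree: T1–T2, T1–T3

A tree decomposition must satisfy three properties: every vertex lies in some bag; for every edge, both endpoints lie together in some bag; and for every vertex, the bags containing it form a connected subtree. Here bags containing vertex 1 are not connected in the tree, so the decomposition is invalid.

No — bags containing vertex 1 are not connected in the tree.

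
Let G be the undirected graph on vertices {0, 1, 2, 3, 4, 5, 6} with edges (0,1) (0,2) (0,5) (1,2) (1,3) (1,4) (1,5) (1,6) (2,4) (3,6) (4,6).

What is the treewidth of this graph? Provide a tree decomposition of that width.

Each bag holds 3 vertices, so the decomposition has width 2, which upper-bounds the treewidth. For the lower bound, the 3 vertices {0, 1, 2} are pairwise adjacent, and any tree decomposition puts a clique entirely inside one bag — forcing width ≥ 2. Hence tw(G) = 2 exactly.

Treewidth 2.
One optimal decomposition is:
Bags: B1 = {0, 1, 2}  B2 = {1, 2, 4}  B3 = {1, 4, 6}  B4 = {1, 3, 6}  B5 = {0, 1, 5}
Tree: B1–B2, B2–B3, B3–B4, B1–B5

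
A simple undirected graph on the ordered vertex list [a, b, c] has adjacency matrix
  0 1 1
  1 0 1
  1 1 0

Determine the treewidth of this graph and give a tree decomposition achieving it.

With just one bag of size 3, the width is 3 − 1 = 2, so tw(G) ≤ 2. Conversely, {a, b, c} is a clique of size 3, and the vertices of any clique must share a bag in every tree decomposition; so some bag has ≥ 3 vertices and tw(G) ≥ 2. The upper and lower bounds meet at 2, so that is the treewidth.

Treewidth 2.
One optimal decomposition is:
Bags: B1 = {a, b, c}
Tree: (single bag)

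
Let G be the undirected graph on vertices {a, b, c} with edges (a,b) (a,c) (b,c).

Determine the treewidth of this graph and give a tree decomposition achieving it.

Treewidth 2.
One such decomposition:
Bags: B1 = {a, b, c}
Tree: (single bag)

A single bag containing all 3 vertices is trivially a valid decomposition of width 2. For the lower bound, the 3 vertices {a, b, c} are pairwise adjacent, and any tree decomposition puts a clique entirely inside one bag — forcing width ≥ 2. Combining the bounds, tw(G) = 2.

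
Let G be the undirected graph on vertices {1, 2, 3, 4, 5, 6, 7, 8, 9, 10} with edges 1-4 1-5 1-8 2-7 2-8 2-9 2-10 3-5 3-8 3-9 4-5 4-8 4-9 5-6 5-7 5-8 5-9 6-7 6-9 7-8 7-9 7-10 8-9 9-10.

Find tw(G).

A width-3 tree decomposition is:
Bags: B1 = {4, 5, 8, 9}  B2 = {5, 7, 8, 9}  B3 = {2, 7, 8, 9}  B4 = {5, 6, 7, 9}  B5 = {1, 4, 5, 8}  B6 = {2, 7, 9, 10}  B7 = {3, 5, 8, 9}
Tree: B1–B2, B2–B3, B2–B4, B1–B5, B3–B6, B2–B7
Every bag has size at most 4, so the width is 4 − 1 = 3 and tw(G) ≤ 3. Conversely, {1, 4, 5, 8} is a clique of size 4, and the vertices of any clique must share a bag in every tree decomposition; so some bag has ≥ 4 vertices and tw(G) ≥ 3. Therefore the treewidth is 3.

3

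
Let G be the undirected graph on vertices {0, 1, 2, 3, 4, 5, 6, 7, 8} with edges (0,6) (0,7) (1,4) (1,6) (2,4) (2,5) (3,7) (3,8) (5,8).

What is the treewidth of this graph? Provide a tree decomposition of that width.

Treewidth 2.
One such decomposition:
Bags: B1 = {2, 5, 8}  B2 = {2, 3, 8}  B3 = {2, 3, 7}  B4 = {0, 2, 7}  B5 = {0, 2, 6}  B6 = {1, 2, 6}  B7 = {1, 2, 4}
Tree: B1–B2, B2–B3, B3–B4, B4–B5, B5–B6, B6–B7

Each bag holds 3 vertices, so the decomposition has width 2, which upper-bounds the treewidth. For the lower bound, G contains the cycle 2–5–8–3–7–0–6–1–4–2, so G is not a forest; only forests have treewidth ≤ 1, hence tw(G) ≥ 2. Therefore the treewidth is 2.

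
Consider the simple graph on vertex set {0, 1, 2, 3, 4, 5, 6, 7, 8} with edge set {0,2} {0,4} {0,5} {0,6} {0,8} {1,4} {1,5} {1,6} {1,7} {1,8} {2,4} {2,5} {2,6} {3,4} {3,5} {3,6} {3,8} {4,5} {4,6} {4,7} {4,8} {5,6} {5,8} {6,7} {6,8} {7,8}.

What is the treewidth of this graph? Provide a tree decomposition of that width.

Each bag holds 5 vertices, so the decomposition has width 4, which upper-bounds the treewidth. For the lower bound, the 5 vertices {0, 4, 5, 6, 8} are pairwise adjacent, and any tree decomposition puts a clique entirely inside one bag — forcing width ≥ 4. The upper and lower bounds meet at 4, so that is the treewidth.

Treewidth 4.
Bags: B1 = {0, 4, 5, 6, 8}  B2 = {3, 4, 5, 6, 8}  B3 = {0, 2, 4, 5, 6}  B4 = {1, 4, 5, 6, 8}  B5 = {1, 4, 6, 7, 8}
Tree: B1–B2, B1–B3, B1–B4, B4–B5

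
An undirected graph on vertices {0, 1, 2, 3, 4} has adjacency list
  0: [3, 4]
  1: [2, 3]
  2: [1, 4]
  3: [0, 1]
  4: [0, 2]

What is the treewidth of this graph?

A width-2 tree decomposition is:
Bags: B1 = {0, 3, 4}  B2 = {1, 3, 4}  B3 = {1, 2, 4}
Tree: B1–B2, B2–B3
Every bag has size at most 3, so the width is 3 − 1 = 2 and tw(G) ≤ 2. Since 4–0–3–1–2–4 is a cycle in G, G is not acyclic. Forests are exactly the graphs of treewidth ≤ 1, so tw(G) ≥ 2. The upper and lower bounds meet at 2, so that is the treewidth.

2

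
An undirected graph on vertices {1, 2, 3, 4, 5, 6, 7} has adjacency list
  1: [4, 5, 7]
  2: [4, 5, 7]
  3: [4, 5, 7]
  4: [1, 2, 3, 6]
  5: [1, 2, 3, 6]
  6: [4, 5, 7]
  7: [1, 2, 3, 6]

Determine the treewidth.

A width-3 tree decomposition is:
Bags: B1 = {3, 4, 5, 7}  B2 = {2, 4, 5, 7}  B3 = {4, 5, 6, 7}  B4 = {1, 4, 5, 7}
Tree: B1–B2, B2–B3, B3–B4
The largest bag has 4 vertices, giving width 3; this decomposition certifies tw(G) ≤ 3. For the lower bound: the 4 vertex sets {3,4}, {2,5}, {7}, {6} are disjoint, each induces a connected subgraph, and every pair is joined by at least one edge of G. Contracting each set to a single vertex therefore yields K_{4} as a minor, and since treewidth is minor-monotone, tw(G) ≥ tw(K_{4}) = 3. Therefore the treewidth is 3.

3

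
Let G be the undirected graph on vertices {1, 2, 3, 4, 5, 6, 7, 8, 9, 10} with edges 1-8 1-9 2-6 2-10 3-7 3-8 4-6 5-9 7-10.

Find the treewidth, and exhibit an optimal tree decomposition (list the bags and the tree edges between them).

The largest bag has 2 vertices, giving width 1; this decomposition certifies tw(G) ≤ 1. G has an edge, so its treewidth is at least 1. Hence tw(G) = 1 exactly.

Treewidth 1.
One optimal decomposition is:
Bags: B1 = {5, 9}  B2 = {1, 9}  B3 = {1, 8}  B4 = {3, 8}  B5 = {3, 7}  B6 = {7, 10}  B7 = {2, 10}  B8 = {2, 6}  B9 = {4, 6}
Tree: B1–B2, B2–B3, B3–B4, B4–B5, B5–B6, B6–B7, B7–B8, B8–B9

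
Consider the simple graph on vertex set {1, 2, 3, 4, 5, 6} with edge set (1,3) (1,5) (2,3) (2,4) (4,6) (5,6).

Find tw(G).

A width-2 tree decomposition is:
Bags: B1 = {1, 3, 5}  B2 = {2, 3, 5}  B3 = {2, 4, 5}  B4 = {4, 5, 6}
Tree: B1–B2, B2–B3, B3–B4
Every bag has size at most 3, so the width is 3 − 1 = 2 and tw(G) ≤ 2. The edges 5–1–3–2–4–6–5 form a cycle, so G is not a tree and its treewidth is at least 2. Combining the bounds, tw(G) = 2.

2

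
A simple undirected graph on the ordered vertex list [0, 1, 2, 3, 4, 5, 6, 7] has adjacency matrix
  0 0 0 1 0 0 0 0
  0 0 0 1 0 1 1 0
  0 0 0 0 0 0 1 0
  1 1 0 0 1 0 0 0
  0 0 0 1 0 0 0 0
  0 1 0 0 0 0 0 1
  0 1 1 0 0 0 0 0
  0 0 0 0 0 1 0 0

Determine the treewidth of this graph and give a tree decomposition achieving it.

Treewidth 1.
Bags: B1 = {1, 6}  B2 = {1, 5}  B3 = {1, 3}  B4 = {0, 3}  B5 = {5, 7}  B6 = {3, 4}  B7 = {2, 6}
Tree: B1–B2, B2–B3, B3–B4, B2–B5, B4–B6, B1–B7

The largest bag has 2 vertices, giving width 1; this decomposition certifies tw(G) ≤ 1. Since G has at least one edge (e.g. 1–6), it is not an edgeless graph, so tw(G) ≥ 1. Combining the bounds, tw(G) = 1.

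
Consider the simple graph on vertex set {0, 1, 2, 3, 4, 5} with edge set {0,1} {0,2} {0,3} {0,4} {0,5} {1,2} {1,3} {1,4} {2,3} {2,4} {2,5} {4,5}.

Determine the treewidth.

A width-3 tree decomposition is:
Bags: B1 = {0, 1, 2, 4}  B2 = {0, 2, 4, 5}  B3 = {0, 1, 2, 3}
Tree: B1–B2, B1–B3
Each bag holds 4 vertices, so the decomposition has width 3, which upper-bounds the treewidth. For the lower bound, the 4 vertices {0, 1, 2, 3} are pairwise adjacent, and any tree decomposition puts a clique entirely inside one bag — forcing width ≥ 3. Therefore the treewidth is 3.

3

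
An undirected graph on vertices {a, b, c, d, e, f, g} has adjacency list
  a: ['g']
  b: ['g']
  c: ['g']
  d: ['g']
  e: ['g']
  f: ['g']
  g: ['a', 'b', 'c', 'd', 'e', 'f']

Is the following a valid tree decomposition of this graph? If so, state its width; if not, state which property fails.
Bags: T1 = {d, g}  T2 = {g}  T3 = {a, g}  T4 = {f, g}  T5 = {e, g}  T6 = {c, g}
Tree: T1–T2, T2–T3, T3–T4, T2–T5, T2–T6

No — vertex b appears in no bag.

A tree decomposition must satisfy three properties: every vertex lies in some bag; for every edge, both endpoints lie together in some bag; and for every vertex, the bags containing it form a connected subtree. Here vertex b appears in no bag, so the decomposition is invalid.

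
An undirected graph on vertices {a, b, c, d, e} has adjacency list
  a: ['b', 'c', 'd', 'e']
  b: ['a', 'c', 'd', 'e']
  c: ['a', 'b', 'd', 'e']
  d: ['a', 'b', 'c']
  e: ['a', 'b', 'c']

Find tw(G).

A width-3 tree decomposition is:
Bags: B1 = {a, b, c, d}  B2 = {a, b, c, e}
Tree: B1–B2
Each bag holds 4 vertices, so the decomposition has width 3, which upper-bounds the treewidth. Conversely, {a, b, c, d} is a clique of size 4, and the vertices of any clique must share a bag in every tree decomposition; so some bag has ≥ 4 vertices and tw(G) ≥ 3. Combining the bounds, tw(G) = 3.

3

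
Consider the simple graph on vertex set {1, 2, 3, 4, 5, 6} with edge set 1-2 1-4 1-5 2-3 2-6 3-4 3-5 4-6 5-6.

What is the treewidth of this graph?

3

A width-3 tree decomposition is:
Bags: B1 = {2, 4, 5, 6}  B2 = {1, 2, 4, 5}  B3 = {2, 3, 4, 5}
Tree: B1–B2, B2–B3
Every bag has size at most 4, so the width is 4 − 1 = 3 and tw(G) ≤ 3. For the lower bound: the 4 vertex sets {5,6}, {1,2}, {4}, {3} are disjoint, each induces a connected subgraph, and every pair is joined by at least one edge of G. Contracting each set to a single vertex therefore yields K_{4} as a minor, and since treewidth is minor-monotone, tw(G) ≥ tw(K_{4}) = 3. Therefore the treewidth is 3.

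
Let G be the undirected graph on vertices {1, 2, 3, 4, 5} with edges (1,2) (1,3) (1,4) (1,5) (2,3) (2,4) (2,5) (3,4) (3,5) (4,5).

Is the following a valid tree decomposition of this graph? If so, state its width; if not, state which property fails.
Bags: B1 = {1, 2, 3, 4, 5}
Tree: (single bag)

Yes; width 4.

Every vertex of G appears in some bag (union = {1, 2, 3, 4, 5}); every edge is covered by a bag; and for each vertex v the set of bags containing v is connected in the bag tree. The decomposition is therefore valid. The largest bag has 5 vertices, so the width is 4.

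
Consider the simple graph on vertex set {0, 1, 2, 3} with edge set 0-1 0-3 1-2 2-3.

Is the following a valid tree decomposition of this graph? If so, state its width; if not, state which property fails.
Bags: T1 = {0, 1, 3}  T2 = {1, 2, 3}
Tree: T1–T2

Checking the three conditions: (i) the bags cover all of {0, 1, 2, 3}; (ii) for each edge, some bag contains both endpoints; (iii) the bags containing any fixed vertex form a subtree. All hold, so the decomposition is valid with width 3 − 1 = 2.

Yes; width 2.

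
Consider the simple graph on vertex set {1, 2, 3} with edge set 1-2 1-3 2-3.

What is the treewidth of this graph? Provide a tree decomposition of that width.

Treewidth 2.
One such decomposition:
Bags: B1 = {1, 2, 3}
Tree: (single bag)

With just one bag of size 3, the width is 3 − 1 = 2, so tw(G) ≤ 2. For the lower bound, the 3 vertices {1, 2, 3} are pairwise adjacent, and any tree decomposition puts a clique entirely inside one bag — forcing width ≥ 2. The upper and lower bounds meet at 2, so that is the treewidth.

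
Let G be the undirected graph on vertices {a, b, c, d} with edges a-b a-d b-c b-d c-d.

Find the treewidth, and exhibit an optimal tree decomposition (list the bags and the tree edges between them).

The largest bag has 3 vertices, giving width 2; this decomposition certifies tw(G) ≤ 2. On the other hand G contains the 3-clique {b, c, d}. A clique must lie in a single bag of any decomposition, so no decomposition can have width below 2. Combining the bounds, tw(G) = 2.

Treewidth 2.
One optimal decomposition is:
Bags: B1 = {b, c, d}  B2 = {a, b, d}
Tree: B1–B2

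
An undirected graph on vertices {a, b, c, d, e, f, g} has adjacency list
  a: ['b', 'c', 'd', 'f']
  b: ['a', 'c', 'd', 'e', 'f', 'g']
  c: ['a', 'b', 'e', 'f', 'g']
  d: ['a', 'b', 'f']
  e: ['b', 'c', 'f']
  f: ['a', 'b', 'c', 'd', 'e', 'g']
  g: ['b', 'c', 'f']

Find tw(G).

3

A width-3 tree decomposition is:
Bags: B1 = {a, b, c, f}  B2 = {b, c, e, f}  B3 = {a, b, d, f}  B4 = {b, c, f, g}
Tree: B1–B2, B1–B3, B2–B4
Each bag holds 4 vertices, so the decomposition has width 3, which upper-bounds the treewidth. On the other hand G contains the 4-clique {a, b, d, f}. A clique must lie in a single bag of any decomposition, so no decomposition can have width below 3. Therefore the treewidth is 3.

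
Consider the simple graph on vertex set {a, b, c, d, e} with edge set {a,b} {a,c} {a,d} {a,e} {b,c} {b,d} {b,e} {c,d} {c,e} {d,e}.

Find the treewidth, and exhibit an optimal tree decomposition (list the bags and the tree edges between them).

A single bag containing all 5 vertices is trivially a valid decomposition of width 4. For the lower bound, the 5 vertices {a, b, c, d, e} are pairwise adjacent, and any tree decomposition puts a clique entirely inside one bag — forcing width ≥ 4. Therefore the treewidth is 4.

Treewidth 4.
Bags: B1 = {a, b, c, d, e}
Tree: (single bag)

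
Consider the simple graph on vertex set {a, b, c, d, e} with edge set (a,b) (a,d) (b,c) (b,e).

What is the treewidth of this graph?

A width-1 tree decomposition is:
Bags: B1 = {b, c}  B2 = {b, e}  B3 = {a, b}  B4 = {a, d}
Tree: B1–B2, B2–B3, B3–B4
The largest bag has 2 vertices, giving width 1; this decomposition certifies tw(G) ≤ 1. Any graph with an edge has treewidth ≥ 1, and G has the edge c–b. Hence tw(G) = 1 exactly.

1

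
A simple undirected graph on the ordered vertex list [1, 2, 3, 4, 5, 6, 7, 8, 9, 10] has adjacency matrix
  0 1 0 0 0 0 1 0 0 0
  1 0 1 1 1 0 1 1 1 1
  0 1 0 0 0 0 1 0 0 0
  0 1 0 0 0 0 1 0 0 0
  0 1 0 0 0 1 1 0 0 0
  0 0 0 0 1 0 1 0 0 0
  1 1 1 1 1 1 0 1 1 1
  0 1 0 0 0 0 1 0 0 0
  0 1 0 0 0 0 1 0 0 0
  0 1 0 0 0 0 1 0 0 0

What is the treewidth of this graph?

2

A width-2 tree decomposition is:
Bags: B1 = {2, 7, 8}  B2 = {1, 2, 7}  B3 = {2, 4, 7}  B4 = {2, 3, 7}  B5 = {2, 5, 7}  B6 = {5, 6, 7}  B7 = {2, 7, 10}  B8 = {2, 7, 9}
Tree: B1–B2, B2–B3, B2–B4, B4–B5, B5–B6, B5–B7, B3–B8
Each bag holds 3 vertices, so the decomposition has width 2, which upper-bounds the treewidth. For the lower bound, the 3 vertices {1, 2, 7} are pairwise adjacent, and any tree decomposition puts a clique entirely inside one bag — forcing width ≥ 2. Combining the bounds, tw(G) = 2.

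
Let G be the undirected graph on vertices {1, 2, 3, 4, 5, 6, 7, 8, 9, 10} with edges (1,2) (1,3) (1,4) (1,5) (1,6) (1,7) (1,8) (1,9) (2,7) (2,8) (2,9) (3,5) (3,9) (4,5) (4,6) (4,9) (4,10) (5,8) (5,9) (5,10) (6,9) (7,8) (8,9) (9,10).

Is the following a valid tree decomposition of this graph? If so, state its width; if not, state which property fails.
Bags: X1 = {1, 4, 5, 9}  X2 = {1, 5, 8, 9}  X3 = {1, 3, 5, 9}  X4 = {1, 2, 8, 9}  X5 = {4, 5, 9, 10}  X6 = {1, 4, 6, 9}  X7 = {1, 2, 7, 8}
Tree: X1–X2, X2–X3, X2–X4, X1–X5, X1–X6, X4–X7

Every vertex of G appears in some bag (union = {1, 2, 3, 4, 5, 6, 7, 8, 9, 10}); every edge is covered by a bag; and for each vertex v the set of bags containing v is connected in the bag tree. The decomposition is therefore valid. The largest bag has 4 vertices, so the width is 3.

Yes; width 3.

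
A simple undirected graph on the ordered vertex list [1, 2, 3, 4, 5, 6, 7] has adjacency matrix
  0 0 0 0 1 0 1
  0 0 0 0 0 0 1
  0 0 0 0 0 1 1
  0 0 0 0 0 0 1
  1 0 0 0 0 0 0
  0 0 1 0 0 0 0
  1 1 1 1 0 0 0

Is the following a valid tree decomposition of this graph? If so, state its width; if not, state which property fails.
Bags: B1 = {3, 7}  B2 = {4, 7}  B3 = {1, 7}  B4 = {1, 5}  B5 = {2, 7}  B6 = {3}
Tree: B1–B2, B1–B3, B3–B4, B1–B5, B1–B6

No — vertex 6 appears in no bag.

A tree decomposition must satisfy three properties: every vertex lies in some bag; for every edge, both endpoints lie together in some bag; and for every vertex, the bags containing it form a connected subtree. Here vertex 6 appears in no bag, so the decomposition is invalid.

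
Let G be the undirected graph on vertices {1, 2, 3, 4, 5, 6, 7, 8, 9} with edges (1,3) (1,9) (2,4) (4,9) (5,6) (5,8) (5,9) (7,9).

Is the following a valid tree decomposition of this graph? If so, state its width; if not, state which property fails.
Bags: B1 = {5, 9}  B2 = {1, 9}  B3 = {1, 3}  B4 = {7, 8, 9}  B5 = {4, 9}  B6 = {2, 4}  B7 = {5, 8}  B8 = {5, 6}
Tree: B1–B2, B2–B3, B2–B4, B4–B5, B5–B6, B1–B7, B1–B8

No — bags containing vertex 8 are not connected in the tree.

A tree decomposition must satisfy three properties: every vertex lies in some bag; for every edge, both endpoints lie together in some bag; and for every vertex, the bags containing it form a connected subtree. Here bags containing vertex 8 are not connected in the tree, so the decomposition is invalid.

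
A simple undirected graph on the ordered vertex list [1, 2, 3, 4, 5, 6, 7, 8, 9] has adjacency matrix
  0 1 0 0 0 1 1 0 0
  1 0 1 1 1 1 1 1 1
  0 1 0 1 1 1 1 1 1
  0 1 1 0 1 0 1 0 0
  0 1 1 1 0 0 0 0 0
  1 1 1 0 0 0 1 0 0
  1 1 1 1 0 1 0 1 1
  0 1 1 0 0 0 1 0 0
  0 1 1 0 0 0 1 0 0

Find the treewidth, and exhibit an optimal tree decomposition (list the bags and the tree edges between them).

Every bag has size at most 4, so the width is 4 − 1 = 3 and tw(G) ≤ 3. On the other hand G contains the 4-clique {1, 2, 6, 7}. A clique must lie in a single bag of any decomposition, so no decomposition can have width below 3. The upper and lower bounds meet at 3, so that is the treewidth.

Treewidth 3.
One optimal decomposition is:
Bags: B1 = {2, 3, 6, 7}  B2 = {2, 3, 4, 7}  B3 = {2, 3, 7, 9}  B4 = {1, 2, 6, 7}  B5 = {2, 3, 4, 5}  B6 = {2, 3, 7, 8}
Tree: B1–B2, B1–B3, B1–B4, B2–B5, B3–B6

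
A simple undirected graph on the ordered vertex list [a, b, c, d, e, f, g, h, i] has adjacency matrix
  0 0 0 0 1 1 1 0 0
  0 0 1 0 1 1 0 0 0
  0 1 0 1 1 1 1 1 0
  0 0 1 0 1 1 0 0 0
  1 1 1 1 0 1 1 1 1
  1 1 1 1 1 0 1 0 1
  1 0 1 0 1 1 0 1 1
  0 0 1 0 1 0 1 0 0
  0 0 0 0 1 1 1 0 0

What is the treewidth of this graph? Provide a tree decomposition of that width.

Every bag has size at most 4, so the width is 4 − 1 = 3 and tw(G) ≤ 3. For the lower bound, the 4 vertices {c, e, g, h} are pairwise adjacent, and any tree decomposition puts a clique entirely inside one bag — forcing width ≥ 3. Combining the bounds, tw(G) = 3.

Treewidth 3.
One such decomposition:
Bags: B1 = {c, e, f, g}  B2 = {c, e, g, h}  B3 = {a, e, f, g}  B4 = {e, f, g, i}  B5 = {b, c, e, f}  B6 = {c, d, e, f}
Tree: B1–B2, B1–B3, B1–B4, B1–B5, B1–B6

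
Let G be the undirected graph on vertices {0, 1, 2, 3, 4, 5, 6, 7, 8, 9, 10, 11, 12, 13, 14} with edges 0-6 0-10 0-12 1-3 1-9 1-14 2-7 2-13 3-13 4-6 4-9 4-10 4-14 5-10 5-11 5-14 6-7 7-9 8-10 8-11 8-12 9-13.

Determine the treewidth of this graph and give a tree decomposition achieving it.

Every bag has size at most 4, so the width is 4 − 1 = 3 and tw(G) ≤ 3. For the lower bound: the 4 vertex sets {2,3,13}, {1}, {9}, {4,6,7,14} are disjoint, each induces a connected subgraph, and every pair is joined by at least one edge of G. Contracting each set to a single vertex therefore yields K_{4} as a minor, and since treewidth is minor-monotone, tw(G) ≥ tw(K_{4}) = 3. Combining the bounds, tw(G) = 3.

Treewidth 3.
Bags: B1 = {1, 2, 3, 13}  B2 = {1, 2, 9, 13}  B3 = {1, 2, 7, 9}  B4 = {1, 7, 9, 14}  B5 = {4, 7, 9, 14}  B6 = {4, 6, 7, 14}  B7 = {4, 5, 6, 14}  B8 = {4, 5, 6, 10}  B9 = {0, 5, 6, 10}  B10 = {0, 5, 10, 11}  B11 = {0, 8, 10, 11}  B12 = {0, 8, 11, 12}
Tree: B1–B2, B2–B3, B3–B4, B4–B5, B5–B6, B6–B7, B7–B8, B8–B9, B9–B10, B10–B11, B11–B12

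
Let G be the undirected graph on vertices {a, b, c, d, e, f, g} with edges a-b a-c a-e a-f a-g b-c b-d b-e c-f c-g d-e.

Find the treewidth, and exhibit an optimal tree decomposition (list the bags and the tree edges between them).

The largest bag has 3 vertices, giving width 2; this decomposition certifies tw(G) ≤ 2. Conversely, {b, d, e} is a clique of size 3, and the vertices of any clique must share a bag in every tree decomposition; so some bag has ≥ 3 vertices and tw(G) ≥ 2. Combining the bounds, tw(G) = 2.

Treewidth 2.
One optimal decomposition is:
Bags: B1 = {a, b, e}  B2 = {b, d, e}  B3 = {a, b, c}  B4 = {a, c, f}  B5 = {a, c, g}
Tree: B1–B2, B1–B3, B3–B4, B4–B5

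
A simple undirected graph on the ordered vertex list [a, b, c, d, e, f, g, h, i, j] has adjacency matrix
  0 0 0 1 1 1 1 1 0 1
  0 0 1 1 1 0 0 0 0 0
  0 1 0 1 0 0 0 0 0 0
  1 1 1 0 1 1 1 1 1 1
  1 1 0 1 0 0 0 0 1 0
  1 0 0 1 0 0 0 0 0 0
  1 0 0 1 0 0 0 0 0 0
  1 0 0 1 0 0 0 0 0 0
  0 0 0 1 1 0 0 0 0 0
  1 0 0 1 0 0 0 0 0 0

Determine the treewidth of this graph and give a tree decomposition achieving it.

Treewidth 2.
Bags: B1 = {a, d, e}  B2 = {b, d, e}  B3 = {b, c, d}  B4 = {a, d, f}  B5 = {d, e, i}  B6 = {a, d, j}  B7 = {a, d, h}  B8 = {a, d, g}
Tree: B1–B2, B2–B3, B1–B4, B2–B5, B1–B6, B1–B7, B1–B8

The largest bag has 3 vertices, giving width 2; this decomposition certifies tw(G) ≤ 2. Conversely, {b, c, d} is a clique of size 3, and the vertices of any clique must share a bag in every tree decomposition; so some bag has ≥ 3 vertices and tw(G) ≥ 2. Combining the bounds, tw(G) = 2.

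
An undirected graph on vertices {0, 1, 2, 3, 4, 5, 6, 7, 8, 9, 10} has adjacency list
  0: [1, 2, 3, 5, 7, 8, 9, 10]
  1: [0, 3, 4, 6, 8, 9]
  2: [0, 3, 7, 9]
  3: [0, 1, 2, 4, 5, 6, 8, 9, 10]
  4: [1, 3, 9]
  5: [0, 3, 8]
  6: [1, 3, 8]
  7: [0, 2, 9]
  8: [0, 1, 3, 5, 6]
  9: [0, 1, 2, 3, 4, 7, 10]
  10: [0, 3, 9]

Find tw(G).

3

A width-3 tree decomposition is:
Bags: B1 = {0, 3, 5, 8}  B2 = {0, 1, 3, 8}  B3 = {0, 1, 3, 9}  B4 = {1, 3, 6, 8}  B5 = {0, 2, 3, 9}  B6 = {0, 2, 7, 9}  B7 = {0, 3, 9, 10}  B8 = {1, 3, 4, 9}
Tree: B1–B2, B2–B3, B2–B4, B3–B5, B5–B6, B3–B7, B3–B8
Every bag has size at most 4, so the width is 4 − 1 = 3 and tw(G) ≤ 3. For the lower bound, the 4 vertices {0, 1, 3, 8} are pairwise adjacent, and any tree decomposition puts a clique entirely inside one bag — forcing width ≥ 3. The upper and lower bounds meet at 3, so that is the treewidth.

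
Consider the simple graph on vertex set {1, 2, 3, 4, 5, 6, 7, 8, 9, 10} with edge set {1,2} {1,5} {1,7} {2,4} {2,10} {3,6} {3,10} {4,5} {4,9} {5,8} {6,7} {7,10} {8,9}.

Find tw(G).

A width-2 tree decomposition is:
Bags: B1 = {4, 8, 9}  B2 = {4, 5, 8}  B3 = {2, 4, 5}  B4 = {1, 2, 5}  B5 = {1, 2, 10}  B6 = {1, 7, 10}  B7 = {3, 7, 10}  B8 = {3, 6, 7}
Tree: B1–B2, B2–B3, B3–B4, B4–B5, B5–B6, B6–B7, B7–B8
Each bag holds 3 vertices, so the decomposition has width 2, which upper-bounds the treewidth. The edges 9–8–5–4–9 form a cycle, so G is not a tree and its treewidth is at least 2. The upper and lower bounds meet at 2, so that is the treewidth.

2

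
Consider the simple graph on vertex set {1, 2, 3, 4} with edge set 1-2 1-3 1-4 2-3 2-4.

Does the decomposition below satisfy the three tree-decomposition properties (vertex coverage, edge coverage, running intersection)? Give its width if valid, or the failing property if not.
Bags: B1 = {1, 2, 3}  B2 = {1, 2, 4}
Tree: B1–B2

Checking the three conditions: (i) the bags cover all of {1, 2, 3, 4}; (ii) for each edge, some bag contains both endpoints; (iii) the bags containing any fixed vertex form a subtree. All hold, so the decomposition is valid with width 3 − 1 = 2.

Yes; width 2.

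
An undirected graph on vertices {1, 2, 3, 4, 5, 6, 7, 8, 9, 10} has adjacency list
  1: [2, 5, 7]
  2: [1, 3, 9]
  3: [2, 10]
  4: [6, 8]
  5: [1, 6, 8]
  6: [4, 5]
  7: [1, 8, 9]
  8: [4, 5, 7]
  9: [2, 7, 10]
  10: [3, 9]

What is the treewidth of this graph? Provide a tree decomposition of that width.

Treewidth 2.
Bags: B1 = {3, 9, 10}  B2 = {2, 3, 9}  B3 = {2, 7, 9}  B4 = {1, 2, 7}  B5 = {1, 7, 8}  B6 = {1, 5, 8}  B7 = {4, 5, 8}  B8 = {4, 5, 6}
Tree: B1–B2, B2–B3, B3–B4, B4–B5, B5–B6, B6–B7, B7–B8

Each bag holds 3 vertices, so the decomposition has width 2, which upper-bounds the treewidth. Since 10–3–2–9–10 is a cycle in G, G is not acyclic. Forests are exactly the graphs of treewidth ≤ 1, so tw(G) ≥ 2. Therefore the treewidth is 2.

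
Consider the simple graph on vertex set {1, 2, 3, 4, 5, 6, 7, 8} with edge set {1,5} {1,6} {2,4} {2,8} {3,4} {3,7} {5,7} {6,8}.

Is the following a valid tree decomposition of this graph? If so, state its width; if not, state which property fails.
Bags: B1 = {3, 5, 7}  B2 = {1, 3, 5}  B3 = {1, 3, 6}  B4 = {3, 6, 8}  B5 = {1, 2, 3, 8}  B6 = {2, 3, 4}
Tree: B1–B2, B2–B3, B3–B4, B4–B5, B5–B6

A tree decomposition must satisfy three properties: every vertex lies in some bag; for every edge, both endpoints lie together in some bag; and for every vertex, the bags containing it form a connected subtree. Here bags containing vertex 1 are not connected in the tree, so the decomposition is invalid.

No — bags containing vertex 1 are not connected in the tree.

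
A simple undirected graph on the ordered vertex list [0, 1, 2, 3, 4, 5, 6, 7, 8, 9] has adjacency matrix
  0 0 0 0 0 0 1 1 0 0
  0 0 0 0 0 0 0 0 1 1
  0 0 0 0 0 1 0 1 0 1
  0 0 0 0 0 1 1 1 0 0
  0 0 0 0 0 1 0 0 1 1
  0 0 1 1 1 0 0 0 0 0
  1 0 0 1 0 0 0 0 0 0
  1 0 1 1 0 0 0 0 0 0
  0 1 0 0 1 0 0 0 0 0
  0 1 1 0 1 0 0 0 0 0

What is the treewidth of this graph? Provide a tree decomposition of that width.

Every bag has size at most 3, so the width is 3 − 1 = 2 and tw(G) ≤ 2. Since 8–1–9–4–8 is a cycle in G, G is not acyclic. Forests are exactly the graphs of treewidth ≤ 1, so tw(G) ≥ 2. Therefore the treewidth is 2.

Treewidth 2.
One such decomposition:
Bags: B1 = {1, 4, 8}  B2 = {1, 4, 9}  B3 = {4, 5, 9}  B4 = {2, 5, 9}  B5 = {2, 3, 5}  B6 = {2, 3, 7}  B7 = {3, 6, 7}  B8 = {0, 6, 7}
Tree: B1–B2, B2–B3, B3–B4, B4–B5, B5–B6, B6–B7, B7–B8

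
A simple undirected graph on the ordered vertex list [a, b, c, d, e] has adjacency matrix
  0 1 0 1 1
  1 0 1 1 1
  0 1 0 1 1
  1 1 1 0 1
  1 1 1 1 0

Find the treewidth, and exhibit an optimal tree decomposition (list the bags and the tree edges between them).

Treewidth 3.
One optimal decomposition is:
Bags: B1 = {a, b, d, e}  B2 = {b, c, d, e}
Tree: B1–B2

The largest bag has 4 vertices, giving width 3; this decomposition certifies tw(G) ≤ 3. On the other hand G contains the 4-clique {b, c, d, e}. A clique must lie in a single bag of any decomposition, so no decomposition can have width below 3. Therefore the treewidth is 3.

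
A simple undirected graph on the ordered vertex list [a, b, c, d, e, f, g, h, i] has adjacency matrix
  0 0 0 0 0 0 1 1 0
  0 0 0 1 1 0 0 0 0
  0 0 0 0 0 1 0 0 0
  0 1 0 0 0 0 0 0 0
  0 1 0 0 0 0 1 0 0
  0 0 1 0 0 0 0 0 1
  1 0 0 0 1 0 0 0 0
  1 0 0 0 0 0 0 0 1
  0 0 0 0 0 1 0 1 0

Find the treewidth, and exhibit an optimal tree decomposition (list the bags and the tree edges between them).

Each bag holds 2 vertices, so the decomposition has width 1, which upper-bounds the treewidth. Any graph with an edge has treewidth ≥ 1, and G has the edge c–f. Therefore the treewidth is 1.

Treewidth 1.
One such decomposition:
Bags: B1 = {c, f}  B2 = {f, i}  B3 = {h, i}  B4 = {a, h}  B5 = {a, g}  B6 = {e, g}  B7 = {b, e}  B8 = {b, d}
Tree: B1–B2, B2–B3, B3–B4, B4–B5, B5–B6, B6–B7, B7–B8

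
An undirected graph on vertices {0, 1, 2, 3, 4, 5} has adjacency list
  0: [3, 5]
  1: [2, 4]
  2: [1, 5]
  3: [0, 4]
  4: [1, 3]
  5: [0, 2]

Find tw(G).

A width-2 tree decomposition is:
Bags: B1 = {0, 3, 5}  B2 = {2, 3, 5}  B3 = {1, 2, 3}  B4 = {1, 3, 4}
Tree: B1–B2, B2–B3, B3–B4
Every bag has size at most 3, so the width is 3 − 1 = 2 and tw(G) ≤ 2. Since 3–0–5–2–1–4–3 is a cycle in G, G is not acyclic. Forests are exactly the graphs of treewidth ≤ 1, so tw(G) ≥ 2. Therefore the treewidth is 2.

2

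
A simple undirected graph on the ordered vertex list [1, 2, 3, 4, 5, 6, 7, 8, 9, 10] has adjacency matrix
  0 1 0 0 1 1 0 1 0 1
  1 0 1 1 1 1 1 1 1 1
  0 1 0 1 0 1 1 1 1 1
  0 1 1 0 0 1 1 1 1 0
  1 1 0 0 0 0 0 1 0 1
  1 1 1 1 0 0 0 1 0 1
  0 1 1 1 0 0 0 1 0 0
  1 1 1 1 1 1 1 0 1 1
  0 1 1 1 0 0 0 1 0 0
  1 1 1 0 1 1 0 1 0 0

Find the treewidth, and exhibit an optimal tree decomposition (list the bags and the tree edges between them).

Treewidth 4.
Bags: B1 = {2, 3, 6, 8, 10}  B2 = {1, 2, 6, 8, 10}  B3 = {2, 3, 4, 6, 8}  B4 = {1, 2, 5, 8, 10}  B5 = {2, 3, 4, 7, 8}  B6 = {2, 3, 4, 8, 9}
Tree: B1–B2, B1–B3, B2–B4, B3–B5, B3–B6

Every bag has size at most 5, so the width is 5 − 1 = 4 and tw(G) ≤ 4. On the other hand G contains the 5-clique {1, 2, 5, 8, 10}. A clique must lie in a single bag of any decomposition, so no decomposition can have width below 4. Therefore the treewidth is 4.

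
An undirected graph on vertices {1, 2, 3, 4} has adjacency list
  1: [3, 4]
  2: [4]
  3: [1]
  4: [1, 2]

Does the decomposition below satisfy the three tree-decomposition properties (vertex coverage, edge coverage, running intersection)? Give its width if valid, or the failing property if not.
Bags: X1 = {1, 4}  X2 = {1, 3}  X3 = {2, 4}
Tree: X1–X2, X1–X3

Every vertex of G appears in some bag (union = {1, 2, 3, 4}); every edge is covered by a bag; and for each vertex v the set of bags containing v is connected in the bag tree. The decomposition is therefore valid. The largest bag has 2 vertices, so the width is 1.

Yes; width 1.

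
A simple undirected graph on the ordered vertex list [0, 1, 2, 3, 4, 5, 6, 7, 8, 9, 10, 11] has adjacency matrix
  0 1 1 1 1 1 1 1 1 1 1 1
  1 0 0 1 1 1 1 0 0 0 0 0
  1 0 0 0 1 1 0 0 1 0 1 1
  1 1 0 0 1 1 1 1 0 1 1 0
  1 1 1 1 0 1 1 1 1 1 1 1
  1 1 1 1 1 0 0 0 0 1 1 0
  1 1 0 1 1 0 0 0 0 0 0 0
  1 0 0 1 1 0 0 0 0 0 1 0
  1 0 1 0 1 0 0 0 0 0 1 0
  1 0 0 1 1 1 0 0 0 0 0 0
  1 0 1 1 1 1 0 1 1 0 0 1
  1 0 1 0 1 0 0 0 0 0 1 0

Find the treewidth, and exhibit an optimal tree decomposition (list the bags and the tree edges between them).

Treewidth 4.
One such decomposition:
Bags: B1 = {0, 3, 4, 5, 10}  B2 = {0, 2, 4, 5, 10}  B3 = {0, 3, 4, 5, 9}  B4 = {0, 3, 4, 7, 10}  B5 = {0, 2, 4, 10, 11}  B6 = {0, 1, 3, 4, 5}  B7 = {0, 1, 3, 4, 6}  B8 = {0, 2, 4, 8, 10}
Tree: B1–B2, B1–B3, B1–B4, B2–B5, B3–B6, B6–B7, B2–B8

The largest bag has 5 vertices, giving width 4; this decomposition certifies tw(G) ≤ 4. For the lower bound, the 5 vertices {0, 2, 4, 8, 10} are pairwise adjacent, and any tree decomposition puts a clique entirely inside one bag — forcing width ≥ 4. Combining the bounds, tw(G) = 4.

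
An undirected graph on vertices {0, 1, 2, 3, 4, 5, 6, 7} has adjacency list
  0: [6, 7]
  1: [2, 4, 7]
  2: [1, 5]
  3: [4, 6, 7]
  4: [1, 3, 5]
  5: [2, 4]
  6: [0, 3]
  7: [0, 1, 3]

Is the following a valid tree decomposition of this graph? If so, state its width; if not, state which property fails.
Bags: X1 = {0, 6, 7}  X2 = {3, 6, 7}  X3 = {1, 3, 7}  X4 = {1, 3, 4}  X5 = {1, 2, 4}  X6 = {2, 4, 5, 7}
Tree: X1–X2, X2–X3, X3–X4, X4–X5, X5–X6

No — bags containing vertex 7 are not connected in the tree.

A tree decomposition must satisfy three properties: every vertex lies in some bag; for every edge, both endpoints lie together in some bag; and for every vertex, the bags containing it form a connected subtree. Here bags containing vertex 7 are not connected in the tree, so the decomposition is invalid.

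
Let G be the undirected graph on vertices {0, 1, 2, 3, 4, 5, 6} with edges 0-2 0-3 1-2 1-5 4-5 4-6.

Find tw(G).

A width-1 tree decomposition is:
Bags: B1 = {0, 3}  B2 = {0, 2}  B3 = {1, 2}  B4 = {1, 5}  B5 = {4, 5}  B6 = {4, 6}
Tree: B1–B2, B2–B3, B3–B4, B4–B5, B5–B6
Every bag has size at most 2, so the width is 2 − 1 = 1 and tw(G) ≤ 1. G has an edge, so its treewidth is at least 1. Combining the bounds, tw(G) = 1.

1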